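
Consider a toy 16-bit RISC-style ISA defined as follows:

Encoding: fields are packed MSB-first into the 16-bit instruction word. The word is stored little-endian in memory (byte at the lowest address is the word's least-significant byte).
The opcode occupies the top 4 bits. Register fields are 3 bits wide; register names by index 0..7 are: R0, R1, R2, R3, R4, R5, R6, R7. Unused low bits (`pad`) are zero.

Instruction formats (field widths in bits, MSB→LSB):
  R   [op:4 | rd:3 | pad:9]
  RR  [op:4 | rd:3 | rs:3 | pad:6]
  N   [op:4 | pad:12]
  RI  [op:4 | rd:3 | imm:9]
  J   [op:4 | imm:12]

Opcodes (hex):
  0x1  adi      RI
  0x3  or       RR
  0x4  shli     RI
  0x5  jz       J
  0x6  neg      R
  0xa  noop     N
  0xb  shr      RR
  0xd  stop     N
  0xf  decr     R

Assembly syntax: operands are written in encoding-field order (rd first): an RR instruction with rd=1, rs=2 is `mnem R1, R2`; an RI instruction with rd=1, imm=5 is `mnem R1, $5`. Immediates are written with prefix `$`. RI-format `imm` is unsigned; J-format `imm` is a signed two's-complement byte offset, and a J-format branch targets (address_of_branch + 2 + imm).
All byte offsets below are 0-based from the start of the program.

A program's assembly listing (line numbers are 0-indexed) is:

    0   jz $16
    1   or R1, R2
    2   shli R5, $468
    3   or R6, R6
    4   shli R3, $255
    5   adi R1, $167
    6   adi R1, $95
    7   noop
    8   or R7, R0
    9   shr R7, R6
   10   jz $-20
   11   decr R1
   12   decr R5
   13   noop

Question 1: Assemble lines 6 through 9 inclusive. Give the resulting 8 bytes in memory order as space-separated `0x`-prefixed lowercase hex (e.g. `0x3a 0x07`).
0x5f 0x12 0x00 0xa0 0x00 0x3e 0x80 0xbf

L6: adi op=0x1:4|rd=1:3|imm=95:9 ⇒ 0x125f ⇒ little 5f 12
L7: noop op=0xa:4|pad=0:12 ⇒ 0xa000 ⇒ little 00 a0
L8: or op=0x3:4|rd=7:3|rs=0:3|pad=0:6 ⇒ 0x3e00 ⇒ little 00 3e
L9: shr op=0xb:4|rd=7:3|rs=6:3|pad=0:6 ⇒ 0xbf80 ⇒ little 80 bf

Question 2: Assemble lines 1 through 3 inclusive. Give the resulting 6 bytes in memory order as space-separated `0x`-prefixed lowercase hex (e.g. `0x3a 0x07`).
0x80 0x32 0xd4 0x4b 0x80 0x3d

L1: or op=0x3:4|rd=1:3|rs=2:3|pad=0:6 ⇒ 0x3280 ⇒ little 80 32
L2: shli op=0x4:4|rd=5:3|imm=468:9 ⇒ 0x4bd4 ⇒ little d4 4b
L3: or op=0x3:4|rd=6:3|rs=6:3|pad=0:6 ⇒ 0x3d80 ⇒ little 80 3d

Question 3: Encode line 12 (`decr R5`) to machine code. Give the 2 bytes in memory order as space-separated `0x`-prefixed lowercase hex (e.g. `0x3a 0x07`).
0x00 0xfa

L12: decr op=0xf:4|rd=5:3|pad=0:9 ⇒ 0xfa00 ⇒ little 00 fa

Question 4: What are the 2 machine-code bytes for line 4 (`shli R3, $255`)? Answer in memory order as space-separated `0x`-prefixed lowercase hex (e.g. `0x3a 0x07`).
0xff 0x46

L4: shli op=0x4:4|rd=3:3|imm=255:9 ⇒ 0x46ff ⇒ little ff 46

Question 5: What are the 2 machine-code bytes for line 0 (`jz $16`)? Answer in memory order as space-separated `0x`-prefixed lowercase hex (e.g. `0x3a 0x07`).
0x10 0x50

L0: jz op=0x5:4|imm=16:12 ⇒ 0x5010 ⇒ little 10 50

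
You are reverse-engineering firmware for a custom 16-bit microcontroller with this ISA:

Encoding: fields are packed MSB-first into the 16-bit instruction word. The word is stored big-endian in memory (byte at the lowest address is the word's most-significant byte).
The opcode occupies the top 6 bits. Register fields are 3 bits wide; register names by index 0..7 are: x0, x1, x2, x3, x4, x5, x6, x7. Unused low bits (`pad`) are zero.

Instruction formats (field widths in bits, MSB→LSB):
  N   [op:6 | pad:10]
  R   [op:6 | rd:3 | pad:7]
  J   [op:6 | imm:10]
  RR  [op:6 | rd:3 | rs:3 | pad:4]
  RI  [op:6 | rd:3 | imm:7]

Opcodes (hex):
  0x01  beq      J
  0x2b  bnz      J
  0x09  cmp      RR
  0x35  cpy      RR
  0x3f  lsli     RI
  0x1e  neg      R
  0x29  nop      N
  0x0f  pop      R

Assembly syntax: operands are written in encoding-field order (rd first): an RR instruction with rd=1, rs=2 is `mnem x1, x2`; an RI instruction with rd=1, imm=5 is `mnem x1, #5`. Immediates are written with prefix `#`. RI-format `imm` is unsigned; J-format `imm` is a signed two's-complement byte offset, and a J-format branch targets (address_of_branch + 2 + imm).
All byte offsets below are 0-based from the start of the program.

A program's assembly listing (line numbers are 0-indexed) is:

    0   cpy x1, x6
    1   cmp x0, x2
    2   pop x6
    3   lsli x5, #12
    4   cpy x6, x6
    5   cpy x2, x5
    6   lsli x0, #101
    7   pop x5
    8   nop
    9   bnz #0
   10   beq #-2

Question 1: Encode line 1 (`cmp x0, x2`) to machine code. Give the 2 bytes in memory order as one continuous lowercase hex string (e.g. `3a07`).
2420

1. cmp fields op=0x9:6|rd=0:3|rs=2:3|pad=0:4 → word 2420h → 24 20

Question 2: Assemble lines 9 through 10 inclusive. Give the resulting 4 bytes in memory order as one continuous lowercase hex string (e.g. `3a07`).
9. bnz fields op=0x2b:6|imm=0:10 → word ac00h → ac 00
10. beq fields op=0x1:6|imm=-2:10 → word 07feh → 07 fe

ac0007fe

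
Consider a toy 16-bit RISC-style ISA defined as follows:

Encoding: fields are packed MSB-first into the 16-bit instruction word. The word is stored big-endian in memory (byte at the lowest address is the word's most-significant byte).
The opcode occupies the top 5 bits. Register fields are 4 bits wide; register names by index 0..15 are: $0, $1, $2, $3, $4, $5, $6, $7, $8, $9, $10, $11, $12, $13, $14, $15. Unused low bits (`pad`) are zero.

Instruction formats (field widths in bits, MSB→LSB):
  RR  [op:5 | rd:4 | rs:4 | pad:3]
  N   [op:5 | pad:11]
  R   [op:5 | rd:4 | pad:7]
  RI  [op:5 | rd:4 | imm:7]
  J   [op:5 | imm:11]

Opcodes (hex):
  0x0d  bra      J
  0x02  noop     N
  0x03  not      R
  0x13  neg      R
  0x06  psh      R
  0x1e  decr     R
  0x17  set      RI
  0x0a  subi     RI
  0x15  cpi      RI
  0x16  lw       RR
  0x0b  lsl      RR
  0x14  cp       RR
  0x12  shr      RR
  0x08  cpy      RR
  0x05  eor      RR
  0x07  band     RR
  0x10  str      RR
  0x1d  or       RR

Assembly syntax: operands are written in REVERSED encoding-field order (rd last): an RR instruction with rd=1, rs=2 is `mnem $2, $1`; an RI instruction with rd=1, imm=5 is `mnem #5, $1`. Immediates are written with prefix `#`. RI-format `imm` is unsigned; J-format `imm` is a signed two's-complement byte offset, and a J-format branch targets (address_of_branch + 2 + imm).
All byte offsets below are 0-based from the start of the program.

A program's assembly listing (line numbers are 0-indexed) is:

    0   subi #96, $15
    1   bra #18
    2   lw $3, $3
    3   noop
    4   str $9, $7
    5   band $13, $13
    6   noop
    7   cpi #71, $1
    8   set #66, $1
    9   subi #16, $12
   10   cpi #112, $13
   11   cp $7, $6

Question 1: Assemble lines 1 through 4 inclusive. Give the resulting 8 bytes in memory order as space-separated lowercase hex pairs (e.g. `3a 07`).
68 12 b1 98 10 00 83 c8

L1: bra op=0xd:5|imm=18:11 ⇒ 0x6812 ⇒ big 68 12
L2: lw op=0x16:5|rd=3:4|rs=3:4|pad=0:3 ⇒ 0xb198 ⇒ big b1 98
L3: noop op=0x2:5|pad=0:11 ⇒ 0x1000 ⇒ big 10 00
L4: str op=0x10:5|rd=7:4|rs=9:4|pad=0:3 ⇒ 0x83c8 ⇒ big 83 c8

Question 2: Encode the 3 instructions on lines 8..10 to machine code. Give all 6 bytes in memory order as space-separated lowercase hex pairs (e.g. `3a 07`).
b8 c2 56 10 ae f0

L8: set op=0x17:5|rd=1:4|imm=66:7 ⇒ 0xb8c2 ⇒ big b8 c2
L9: subi op=0xa:5|rd=12:4|imm=16:7 ⇒ 0x5610 ⇒ big 56 10
L10: cpi op=0x15:5|rd=13:4|imm=112:7 ⇒ 0xaef0 ⇒ big ae f0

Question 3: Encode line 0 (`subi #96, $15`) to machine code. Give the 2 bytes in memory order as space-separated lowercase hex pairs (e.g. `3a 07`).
0. subi fields op=0xa:5|rd=15:4|imm=96:7 → word 57e0h → 57 e0

57 e0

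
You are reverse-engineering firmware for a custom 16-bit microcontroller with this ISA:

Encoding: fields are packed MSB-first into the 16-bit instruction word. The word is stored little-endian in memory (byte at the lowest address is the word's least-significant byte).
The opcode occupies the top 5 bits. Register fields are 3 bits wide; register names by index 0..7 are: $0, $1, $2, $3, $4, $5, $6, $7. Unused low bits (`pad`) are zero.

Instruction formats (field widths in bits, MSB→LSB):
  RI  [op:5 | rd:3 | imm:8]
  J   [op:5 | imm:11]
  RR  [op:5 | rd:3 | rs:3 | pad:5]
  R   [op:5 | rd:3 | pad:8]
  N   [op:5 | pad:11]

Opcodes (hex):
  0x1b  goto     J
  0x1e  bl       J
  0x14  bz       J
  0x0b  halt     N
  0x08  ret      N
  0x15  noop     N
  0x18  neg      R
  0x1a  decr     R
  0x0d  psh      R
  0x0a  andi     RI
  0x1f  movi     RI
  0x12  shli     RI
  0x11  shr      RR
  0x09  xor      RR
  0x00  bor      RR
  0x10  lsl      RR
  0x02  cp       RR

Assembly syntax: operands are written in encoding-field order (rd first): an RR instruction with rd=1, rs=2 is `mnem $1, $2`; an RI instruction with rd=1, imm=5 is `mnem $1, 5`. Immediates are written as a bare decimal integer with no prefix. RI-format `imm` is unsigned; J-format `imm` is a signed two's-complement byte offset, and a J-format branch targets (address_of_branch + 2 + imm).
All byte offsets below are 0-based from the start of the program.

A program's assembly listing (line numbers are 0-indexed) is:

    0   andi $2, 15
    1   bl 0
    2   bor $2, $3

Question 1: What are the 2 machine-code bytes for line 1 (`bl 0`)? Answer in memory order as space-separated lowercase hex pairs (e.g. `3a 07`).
00 f0

L1: bl op=0x1e:5|imm=0:11 ⇒ 0xf000 ⇒ little 00 f0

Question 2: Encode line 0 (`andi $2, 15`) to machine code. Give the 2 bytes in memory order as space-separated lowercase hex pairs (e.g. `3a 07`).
0f 52

line 0 (andi): pack op=0xa:5|rd=2:3|imm=15:8 = 0x520f; little→ 0f 52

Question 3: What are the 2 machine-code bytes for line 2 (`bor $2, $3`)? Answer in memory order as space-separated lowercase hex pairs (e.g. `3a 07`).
60 02

line 2 (bor): pack op=0x0:5|rd=2:3|rs=3:3|pad=0:5 = 0x0260; little→ 60 02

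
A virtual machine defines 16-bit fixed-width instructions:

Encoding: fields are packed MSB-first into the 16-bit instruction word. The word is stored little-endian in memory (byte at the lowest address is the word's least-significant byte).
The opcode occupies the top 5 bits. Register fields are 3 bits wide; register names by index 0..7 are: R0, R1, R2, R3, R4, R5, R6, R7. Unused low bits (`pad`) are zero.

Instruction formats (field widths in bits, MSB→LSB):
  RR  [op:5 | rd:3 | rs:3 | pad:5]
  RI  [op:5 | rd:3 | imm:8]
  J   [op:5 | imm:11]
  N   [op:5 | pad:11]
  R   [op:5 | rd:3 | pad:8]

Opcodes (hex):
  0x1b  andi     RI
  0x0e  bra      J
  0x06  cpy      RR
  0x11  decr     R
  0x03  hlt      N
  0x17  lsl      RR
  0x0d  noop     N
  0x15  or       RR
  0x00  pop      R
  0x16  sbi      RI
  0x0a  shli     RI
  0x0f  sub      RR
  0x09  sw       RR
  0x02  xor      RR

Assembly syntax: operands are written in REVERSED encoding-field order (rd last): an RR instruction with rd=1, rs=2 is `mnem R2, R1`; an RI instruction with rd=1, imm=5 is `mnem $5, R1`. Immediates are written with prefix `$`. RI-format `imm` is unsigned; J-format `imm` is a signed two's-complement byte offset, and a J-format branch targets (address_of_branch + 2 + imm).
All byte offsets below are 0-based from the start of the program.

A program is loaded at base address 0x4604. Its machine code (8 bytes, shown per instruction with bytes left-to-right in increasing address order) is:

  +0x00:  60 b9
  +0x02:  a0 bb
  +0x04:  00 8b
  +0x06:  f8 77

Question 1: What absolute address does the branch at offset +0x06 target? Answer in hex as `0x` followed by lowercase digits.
off 0x06: read f8 77 as little → 0x77f8
  opcode bits[15:11]=0xe: bra/J
  imm@[10:0]=0x7f8 (s11→-8) ⇒ $-8
  target = base 0x4604 + off 0x06 + 2 + imm -8 = 0x4604

0x4604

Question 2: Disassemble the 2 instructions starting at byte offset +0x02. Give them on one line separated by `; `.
[02] a0 bb → 0xbba0
  opcode bits[15:11]=0x17: lsl/RR
  rd: (w>>8)&0x7=0x3 → R3
  rs: (w>>5)&0x7=0x5 → R5
[04] 00 8b → 0x8b00
  opcode bits[15:11]=0x11: decr/R
  rd: (w>>8)&0x7=0x3 → R3

lsl R5, R3; decr R3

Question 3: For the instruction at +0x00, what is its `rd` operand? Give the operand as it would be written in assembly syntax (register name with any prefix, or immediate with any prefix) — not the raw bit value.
@+00  little-endian(60 b9) = 0xb960
  top 5b → 0x17 → lsl [RR]
  rd: (w>>8)&0x7=0x1 → R1
  rs: (w>>5)&0x7=0x3 → R3

R1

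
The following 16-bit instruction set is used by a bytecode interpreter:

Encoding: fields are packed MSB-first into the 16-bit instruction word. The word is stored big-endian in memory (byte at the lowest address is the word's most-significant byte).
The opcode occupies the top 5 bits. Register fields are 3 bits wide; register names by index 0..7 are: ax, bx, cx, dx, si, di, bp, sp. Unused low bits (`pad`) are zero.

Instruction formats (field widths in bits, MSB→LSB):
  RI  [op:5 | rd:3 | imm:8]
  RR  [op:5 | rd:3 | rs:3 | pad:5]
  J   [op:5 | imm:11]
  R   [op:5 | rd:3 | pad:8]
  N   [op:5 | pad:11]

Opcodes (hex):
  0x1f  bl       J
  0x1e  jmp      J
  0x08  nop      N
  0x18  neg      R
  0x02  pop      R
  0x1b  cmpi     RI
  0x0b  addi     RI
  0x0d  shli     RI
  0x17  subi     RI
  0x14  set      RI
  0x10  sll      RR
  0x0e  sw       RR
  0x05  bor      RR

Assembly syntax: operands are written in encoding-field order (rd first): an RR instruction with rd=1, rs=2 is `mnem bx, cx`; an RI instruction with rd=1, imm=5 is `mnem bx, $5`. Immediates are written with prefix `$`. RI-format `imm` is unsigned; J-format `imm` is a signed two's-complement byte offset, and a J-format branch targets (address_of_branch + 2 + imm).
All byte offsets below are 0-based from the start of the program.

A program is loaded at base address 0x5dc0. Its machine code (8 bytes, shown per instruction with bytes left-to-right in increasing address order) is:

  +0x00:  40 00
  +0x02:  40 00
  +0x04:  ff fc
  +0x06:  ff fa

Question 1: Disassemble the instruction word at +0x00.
+0x00: 40 00 ⇒ word 0x4000 (big)
  op=0x4000>>11=0x8 ⇒ nop (N)

nop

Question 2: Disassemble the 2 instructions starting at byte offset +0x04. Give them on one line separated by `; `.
bl $-4; bl $-6

[04] ff fc → 0xfffc
  top 5b → 0x1f → bl [J]
  [10:0] imm=2044 (s11→-4) = $-4
[06] ff fa → 0xfffa
  top 5b → 0x1f → bl [J]
  [10:0] imm=2042 (s11→-6) = $-6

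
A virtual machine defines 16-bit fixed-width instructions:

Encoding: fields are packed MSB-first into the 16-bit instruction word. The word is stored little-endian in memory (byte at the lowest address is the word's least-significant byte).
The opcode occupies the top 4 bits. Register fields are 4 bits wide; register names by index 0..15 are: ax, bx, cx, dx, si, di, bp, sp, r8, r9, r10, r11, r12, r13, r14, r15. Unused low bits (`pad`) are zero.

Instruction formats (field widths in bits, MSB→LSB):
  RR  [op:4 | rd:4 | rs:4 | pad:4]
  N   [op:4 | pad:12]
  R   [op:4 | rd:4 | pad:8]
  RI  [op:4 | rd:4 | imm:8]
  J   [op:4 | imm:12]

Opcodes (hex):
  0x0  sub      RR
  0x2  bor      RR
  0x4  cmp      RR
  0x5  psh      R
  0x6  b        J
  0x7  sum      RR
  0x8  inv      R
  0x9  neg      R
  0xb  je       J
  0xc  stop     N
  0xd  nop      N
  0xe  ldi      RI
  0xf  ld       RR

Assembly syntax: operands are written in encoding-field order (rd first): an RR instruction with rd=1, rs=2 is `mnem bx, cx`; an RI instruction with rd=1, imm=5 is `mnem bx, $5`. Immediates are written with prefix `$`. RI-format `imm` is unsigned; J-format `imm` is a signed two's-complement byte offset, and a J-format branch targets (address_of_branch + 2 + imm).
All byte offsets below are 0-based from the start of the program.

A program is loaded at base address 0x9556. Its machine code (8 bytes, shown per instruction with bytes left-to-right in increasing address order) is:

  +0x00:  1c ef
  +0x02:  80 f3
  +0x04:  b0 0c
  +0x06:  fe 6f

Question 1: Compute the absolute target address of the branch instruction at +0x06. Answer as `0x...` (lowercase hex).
0x955c

+0x06: fe 6f ⇒ word 0x6ffe (little)
  opcode bits[15:12]=0x6: b/J
  imm: (w>>0)&0xfff=0xffe (s12→-2) → $-2
  target = base 0x9556 + off 0x06 + 2 + imm -2 = 0x955c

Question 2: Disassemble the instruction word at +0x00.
ldi r15, $28

+0x00: 1c ef ⇒ word 0xef1c (little)
  top 4b → 0xe → ldi [RI]
  [11:8] rd=15 = r15
  [7:0] imm=28 = $28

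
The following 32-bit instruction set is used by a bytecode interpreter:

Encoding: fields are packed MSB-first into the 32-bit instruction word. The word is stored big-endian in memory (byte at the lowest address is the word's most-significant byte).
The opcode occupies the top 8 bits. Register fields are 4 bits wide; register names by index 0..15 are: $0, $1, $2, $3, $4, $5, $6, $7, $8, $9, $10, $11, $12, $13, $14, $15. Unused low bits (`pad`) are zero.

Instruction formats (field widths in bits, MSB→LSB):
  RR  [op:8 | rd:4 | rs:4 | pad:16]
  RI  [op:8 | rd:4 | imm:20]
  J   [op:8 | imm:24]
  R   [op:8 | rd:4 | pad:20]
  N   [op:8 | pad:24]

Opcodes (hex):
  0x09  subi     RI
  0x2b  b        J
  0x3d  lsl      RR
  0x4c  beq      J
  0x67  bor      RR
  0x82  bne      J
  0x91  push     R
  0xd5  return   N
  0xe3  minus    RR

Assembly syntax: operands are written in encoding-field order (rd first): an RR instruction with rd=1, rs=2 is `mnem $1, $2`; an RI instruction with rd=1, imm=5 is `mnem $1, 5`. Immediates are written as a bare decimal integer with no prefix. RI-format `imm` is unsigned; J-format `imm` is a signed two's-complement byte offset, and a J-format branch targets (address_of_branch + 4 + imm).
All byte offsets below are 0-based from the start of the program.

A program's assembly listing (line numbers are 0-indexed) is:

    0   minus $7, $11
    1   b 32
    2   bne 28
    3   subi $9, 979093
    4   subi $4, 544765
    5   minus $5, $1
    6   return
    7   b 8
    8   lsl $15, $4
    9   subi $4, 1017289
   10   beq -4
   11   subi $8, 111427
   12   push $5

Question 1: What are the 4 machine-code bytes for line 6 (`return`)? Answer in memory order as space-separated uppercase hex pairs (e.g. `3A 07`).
D5 00 00 00

line 6 (return): pack op=0xd5:8|pad=0:24 = 0xd5000000; big→ d5 00 00 00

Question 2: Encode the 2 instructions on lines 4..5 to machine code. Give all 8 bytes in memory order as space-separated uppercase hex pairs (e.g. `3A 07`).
09 48 4F FD E3 51 00 00

line 4 (subi): pack op=0x9:8|rd=4:4|imm=544765:20 = 0x09484ffd; big→ 09 48 4f fd
line 5 (minus): pack op=0xe3:8|rd=5:4|rs=1:4|pad=0:16 = 0xe3510000; big→ e3 51 00 00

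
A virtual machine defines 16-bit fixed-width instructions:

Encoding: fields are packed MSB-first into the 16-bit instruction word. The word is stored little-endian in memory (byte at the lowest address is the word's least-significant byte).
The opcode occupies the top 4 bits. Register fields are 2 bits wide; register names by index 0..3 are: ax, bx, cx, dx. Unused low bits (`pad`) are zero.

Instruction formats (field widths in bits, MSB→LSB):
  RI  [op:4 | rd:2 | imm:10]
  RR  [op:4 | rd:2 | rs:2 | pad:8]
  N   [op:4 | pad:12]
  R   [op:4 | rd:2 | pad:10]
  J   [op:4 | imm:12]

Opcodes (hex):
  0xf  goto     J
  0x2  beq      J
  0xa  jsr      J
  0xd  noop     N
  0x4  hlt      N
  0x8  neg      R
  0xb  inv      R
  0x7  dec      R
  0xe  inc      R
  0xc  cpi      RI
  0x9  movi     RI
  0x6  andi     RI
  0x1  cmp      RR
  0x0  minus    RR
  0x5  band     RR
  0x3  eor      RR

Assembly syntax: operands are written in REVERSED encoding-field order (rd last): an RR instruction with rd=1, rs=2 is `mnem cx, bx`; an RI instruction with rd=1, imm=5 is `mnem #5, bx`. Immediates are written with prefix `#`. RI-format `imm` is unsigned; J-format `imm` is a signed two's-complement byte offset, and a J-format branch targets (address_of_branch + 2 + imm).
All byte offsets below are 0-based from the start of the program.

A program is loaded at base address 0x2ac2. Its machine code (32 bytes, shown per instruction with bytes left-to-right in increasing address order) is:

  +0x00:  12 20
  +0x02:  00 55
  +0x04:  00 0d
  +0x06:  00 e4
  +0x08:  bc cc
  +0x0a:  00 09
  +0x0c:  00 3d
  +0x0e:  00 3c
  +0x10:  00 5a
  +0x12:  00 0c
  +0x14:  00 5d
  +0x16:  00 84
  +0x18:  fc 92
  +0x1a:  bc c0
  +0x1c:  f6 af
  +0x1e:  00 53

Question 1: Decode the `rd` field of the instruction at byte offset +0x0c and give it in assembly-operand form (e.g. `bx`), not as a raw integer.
dx

@+0c  little-endian(00 3d) = 0x3d00
  opcode bits[15:12]=0x3: eor/RR
  rd@[11:10]=0x3 ⇒ dx
  rs@[9:8]=0x1 ⇒ bx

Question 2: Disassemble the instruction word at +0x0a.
minus bx, cx

@+0a  little-endian(00 09) = 0x0900
  opcode bits[15:12]=0x0: minus/RR
  rd: (w>>10)&0x3=0x2 → cx
  rs: (w>>8)&0x3=0x1 → bx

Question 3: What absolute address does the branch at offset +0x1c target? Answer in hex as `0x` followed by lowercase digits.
0x2ad6

[1c] f6 af → 0xaff6
  top 4b → 0xa → jsr [J]
  imm: (w>>0)&0xfff=0xff6 (s12→-10) → #-10
  target = base 0x2ac2 + off 0x1c + 2 + imm -10 = 0x2ad6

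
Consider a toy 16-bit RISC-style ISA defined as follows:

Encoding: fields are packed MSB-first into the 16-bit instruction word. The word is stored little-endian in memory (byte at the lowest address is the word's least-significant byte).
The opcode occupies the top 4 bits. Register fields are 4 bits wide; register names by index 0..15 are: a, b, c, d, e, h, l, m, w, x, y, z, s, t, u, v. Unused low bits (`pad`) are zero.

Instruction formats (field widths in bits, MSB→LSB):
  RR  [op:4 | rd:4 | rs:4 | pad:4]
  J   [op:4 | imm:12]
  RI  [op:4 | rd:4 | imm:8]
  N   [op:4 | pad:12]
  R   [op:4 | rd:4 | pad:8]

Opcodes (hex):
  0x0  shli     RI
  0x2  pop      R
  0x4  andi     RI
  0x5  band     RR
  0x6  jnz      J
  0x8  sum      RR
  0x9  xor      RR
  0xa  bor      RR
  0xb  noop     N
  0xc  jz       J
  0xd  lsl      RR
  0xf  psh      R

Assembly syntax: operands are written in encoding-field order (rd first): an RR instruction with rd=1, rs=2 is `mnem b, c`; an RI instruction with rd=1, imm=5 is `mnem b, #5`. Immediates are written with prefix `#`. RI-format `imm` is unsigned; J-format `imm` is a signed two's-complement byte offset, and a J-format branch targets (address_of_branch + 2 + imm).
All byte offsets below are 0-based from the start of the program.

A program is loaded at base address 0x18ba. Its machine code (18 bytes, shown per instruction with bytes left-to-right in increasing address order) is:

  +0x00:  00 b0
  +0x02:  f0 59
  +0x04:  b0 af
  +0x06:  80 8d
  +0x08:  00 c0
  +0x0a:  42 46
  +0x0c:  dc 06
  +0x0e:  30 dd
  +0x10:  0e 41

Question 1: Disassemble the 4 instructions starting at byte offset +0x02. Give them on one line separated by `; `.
band x, v; bor v, z; sum t, w; jz #0

off 0x02: read f0 59 as little → 0x59f0
  op=0x59f0>>12=0x5 ⇒ band (RR)
  rd@[11:8]=0x9 ⇒ x
  rs@[7:4]=0xf ⇒ v
off 0x04: read b0 af as little → 0xafb0
  op=0xafb0>>12=0xa ⇒ bor (RR)
  rd@[11:8]=0xf ⇒ v
  rs@[7:4]=0xb ⇒ z
off 0x06: read 80 8d as little → 0x8d80
  op=0x8d80>>12=0x8 ⇒ sum (RR)
  rd@[11:8]=0xd ⇒ t
  rs@[7:4]=0x8 ⇒ w
off 0x08: read 00 c0 as little → 0xc000
  op=0xc000>>12=0xc ⇒ jz (J)
  imm@[11:0]=0x0 ⇒ #0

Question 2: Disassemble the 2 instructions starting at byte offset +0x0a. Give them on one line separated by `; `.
andi l, #66; shli l, #220

[0a] 42 46 → 0x4642
  top 4b → 0x4 → andi [RI]
  rd@[11:8]=0x6 ⇒ l
  imm@[7:0]=0x42 ⇒ #66
[0c] dc 06 → 0x06dc
  top 4b → 0x0 → shli [RI]
  rd@[11:8]=0x6 ⇒ l
  imm@[7:0]=0xdc ⇒ #220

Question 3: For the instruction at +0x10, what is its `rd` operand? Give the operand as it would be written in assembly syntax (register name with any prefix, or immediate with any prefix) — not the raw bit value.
b

[10] 0e 41 → 0x410e
  opcode bits[15:12]=0x4: andi/RI
  [11:8] rd=1 = b
  [7:0] imm=14 = #14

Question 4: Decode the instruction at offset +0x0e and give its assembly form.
lsl t, d

off 0x0e: read 30 dd as little → 0xdd30
  top 4b → 0xd → lsl [RR]
  [11:8] rd=13 = t
  [7:4] rs=3 = d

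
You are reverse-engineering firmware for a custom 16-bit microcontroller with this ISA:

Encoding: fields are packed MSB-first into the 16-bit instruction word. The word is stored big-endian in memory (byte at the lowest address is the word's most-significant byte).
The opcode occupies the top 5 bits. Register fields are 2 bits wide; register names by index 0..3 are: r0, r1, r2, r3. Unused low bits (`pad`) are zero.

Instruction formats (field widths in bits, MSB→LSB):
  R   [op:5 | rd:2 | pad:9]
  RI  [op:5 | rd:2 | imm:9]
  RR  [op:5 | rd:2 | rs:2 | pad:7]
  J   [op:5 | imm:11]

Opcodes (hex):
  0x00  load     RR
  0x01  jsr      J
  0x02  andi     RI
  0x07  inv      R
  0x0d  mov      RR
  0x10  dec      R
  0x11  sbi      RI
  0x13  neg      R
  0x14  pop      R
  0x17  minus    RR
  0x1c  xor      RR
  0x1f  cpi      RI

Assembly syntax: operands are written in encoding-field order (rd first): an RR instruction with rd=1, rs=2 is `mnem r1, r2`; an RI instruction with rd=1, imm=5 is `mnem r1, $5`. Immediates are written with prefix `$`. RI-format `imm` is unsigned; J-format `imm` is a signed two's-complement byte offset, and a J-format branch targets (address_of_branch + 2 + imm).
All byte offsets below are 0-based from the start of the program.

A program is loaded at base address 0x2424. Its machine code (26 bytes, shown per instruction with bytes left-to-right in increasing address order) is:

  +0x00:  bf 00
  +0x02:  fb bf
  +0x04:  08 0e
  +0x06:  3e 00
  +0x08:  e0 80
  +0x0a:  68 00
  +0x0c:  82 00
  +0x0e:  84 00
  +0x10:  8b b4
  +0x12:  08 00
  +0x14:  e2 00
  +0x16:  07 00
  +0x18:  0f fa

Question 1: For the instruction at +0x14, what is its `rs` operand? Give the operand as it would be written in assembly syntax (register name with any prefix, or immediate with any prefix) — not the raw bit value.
r0

@+14  big-endian(e2 00) = 0xe200
  top 5b → 0x1c → xor [RR]
  [10:9] rd=1 = r1
  [8:7] rs=0 = r0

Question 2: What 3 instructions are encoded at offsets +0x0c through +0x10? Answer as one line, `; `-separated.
dec r1; dec r2; sbi r1, $436

off 0x0c: read 82 00 as big → 0x8200
  top 5b → 0x10 → dec [R]
  rd: (w>>9)&0x3=0x1 → r1
off 0x0e: read 84 00 as big → 0x8400
  top 5b → 0x10 → dec [R]
  rd: (w>>9)&0x3=0x2 → r2
off 0x10: read 8b b4 as big → 0x8bb4
  top 5b → 0x11 → sbi [RI]
  rd: (w>>9)&0x3=0x1 → r1
  imm: (w>>0)&0x1ff=0x1b4 → $436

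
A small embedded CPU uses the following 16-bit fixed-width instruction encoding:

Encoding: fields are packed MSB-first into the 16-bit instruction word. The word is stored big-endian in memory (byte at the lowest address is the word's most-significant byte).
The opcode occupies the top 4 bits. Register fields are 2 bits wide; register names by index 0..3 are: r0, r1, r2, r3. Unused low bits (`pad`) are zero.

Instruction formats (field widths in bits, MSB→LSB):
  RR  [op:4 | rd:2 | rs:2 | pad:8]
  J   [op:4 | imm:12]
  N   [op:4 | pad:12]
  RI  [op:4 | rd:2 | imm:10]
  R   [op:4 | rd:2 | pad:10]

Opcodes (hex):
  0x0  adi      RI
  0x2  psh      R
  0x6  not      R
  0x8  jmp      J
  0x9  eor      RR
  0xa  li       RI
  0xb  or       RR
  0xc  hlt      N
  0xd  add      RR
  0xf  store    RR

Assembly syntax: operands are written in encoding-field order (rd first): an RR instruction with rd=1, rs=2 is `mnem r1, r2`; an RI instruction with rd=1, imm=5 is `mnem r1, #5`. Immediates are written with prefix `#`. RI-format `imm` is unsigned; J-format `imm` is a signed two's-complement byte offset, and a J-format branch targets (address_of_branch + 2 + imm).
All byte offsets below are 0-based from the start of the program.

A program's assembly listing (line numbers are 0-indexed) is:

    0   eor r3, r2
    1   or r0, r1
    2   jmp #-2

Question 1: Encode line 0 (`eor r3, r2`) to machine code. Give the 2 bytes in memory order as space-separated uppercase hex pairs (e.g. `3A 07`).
0. eor fields op=0x9:4|rd=3:2|rs=2:2|pad=0:8 → word 9e00h → 9e 00

9E 00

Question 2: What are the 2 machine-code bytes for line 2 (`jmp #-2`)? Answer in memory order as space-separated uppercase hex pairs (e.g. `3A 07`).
line 2 (jmp): pack op=0x8:4|imm=-2:12 = 0x8ffe; big→ 8f fe

8F FE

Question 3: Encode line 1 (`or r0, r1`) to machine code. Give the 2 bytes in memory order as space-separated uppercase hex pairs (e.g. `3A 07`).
B1 00

line 1 (or): pack op=0xb:4|rd=0:2|rs=1:2|pad=0:8 = 0xb100; big→ b1 00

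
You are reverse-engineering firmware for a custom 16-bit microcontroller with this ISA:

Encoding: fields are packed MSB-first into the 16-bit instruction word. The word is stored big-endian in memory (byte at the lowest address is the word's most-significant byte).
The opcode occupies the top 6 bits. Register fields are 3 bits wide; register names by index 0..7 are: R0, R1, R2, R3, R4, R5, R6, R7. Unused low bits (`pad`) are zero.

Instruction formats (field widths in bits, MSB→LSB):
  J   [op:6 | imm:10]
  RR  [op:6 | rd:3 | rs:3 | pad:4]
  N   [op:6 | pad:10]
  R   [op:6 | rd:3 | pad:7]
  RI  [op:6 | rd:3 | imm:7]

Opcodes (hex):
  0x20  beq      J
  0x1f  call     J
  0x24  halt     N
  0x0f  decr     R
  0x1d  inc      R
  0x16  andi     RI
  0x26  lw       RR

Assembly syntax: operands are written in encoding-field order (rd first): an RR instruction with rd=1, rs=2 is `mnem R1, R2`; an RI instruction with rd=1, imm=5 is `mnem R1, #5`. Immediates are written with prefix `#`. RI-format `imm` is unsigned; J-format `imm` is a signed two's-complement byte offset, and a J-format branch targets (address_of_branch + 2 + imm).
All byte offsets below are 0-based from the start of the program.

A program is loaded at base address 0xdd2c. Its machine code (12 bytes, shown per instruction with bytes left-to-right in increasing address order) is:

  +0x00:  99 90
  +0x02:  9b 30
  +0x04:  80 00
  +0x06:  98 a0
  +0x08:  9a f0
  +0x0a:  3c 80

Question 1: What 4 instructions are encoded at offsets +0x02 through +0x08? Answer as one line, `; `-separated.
lw R6, R3; beq #0; lw R1, R2; lw R5, R7

@+02  big-endian(9b 30) = 0x9b30
  op=0x9b30>>10=0x26 ⇒ lw (RR)
  rd: (w>>7)&0x7=0x6 → R6
  rs: (w>>4)&0x7=0x3 → R3
@+04  big-endian(80 00) = 0x8000
  op=0x8000>>10=0x20 ⇒ beq (J)
  imm: (w>>0)&0x3ff=0x0 → #0
@+06  big-endian(98 a0) = 0x98a0
  op=0x98a0>>10=0x26 ⇒ lw (RR)
  rd: (w>>7)&0x7=0x1 → R1
  rs: (w>>4)&0x7=0x2 → R2
@+08  big-endian(9a f0) = 0x9af0
  op=0x9af0>>10=0x26 ⇒ lw (RR)
  rd: (w>>7)&0x7=0x5 → R5
  rs: (w>>4)&0x7=0x7 → R7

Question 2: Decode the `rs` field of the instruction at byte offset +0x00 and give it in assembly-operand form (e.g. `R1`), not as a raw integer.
+0x00: 99 90 ⇒ word 0x9990 (big)
  opcode bits[15:10]=0x26: lw/RR
  rd@[9:7]=0x3 ⇒ R3
  rs@[6:4]=0x1 ⇒ R1

R1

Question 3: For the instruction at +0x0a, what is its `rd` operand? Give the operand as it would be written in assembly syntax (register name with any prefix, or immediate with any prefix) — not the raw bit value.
R1

off 0x0a: read 3c 80 as big → 0x3c80
  top 6b → 0xf → decr [R]
  rd: (w>>7)&0x7=0x1 → R1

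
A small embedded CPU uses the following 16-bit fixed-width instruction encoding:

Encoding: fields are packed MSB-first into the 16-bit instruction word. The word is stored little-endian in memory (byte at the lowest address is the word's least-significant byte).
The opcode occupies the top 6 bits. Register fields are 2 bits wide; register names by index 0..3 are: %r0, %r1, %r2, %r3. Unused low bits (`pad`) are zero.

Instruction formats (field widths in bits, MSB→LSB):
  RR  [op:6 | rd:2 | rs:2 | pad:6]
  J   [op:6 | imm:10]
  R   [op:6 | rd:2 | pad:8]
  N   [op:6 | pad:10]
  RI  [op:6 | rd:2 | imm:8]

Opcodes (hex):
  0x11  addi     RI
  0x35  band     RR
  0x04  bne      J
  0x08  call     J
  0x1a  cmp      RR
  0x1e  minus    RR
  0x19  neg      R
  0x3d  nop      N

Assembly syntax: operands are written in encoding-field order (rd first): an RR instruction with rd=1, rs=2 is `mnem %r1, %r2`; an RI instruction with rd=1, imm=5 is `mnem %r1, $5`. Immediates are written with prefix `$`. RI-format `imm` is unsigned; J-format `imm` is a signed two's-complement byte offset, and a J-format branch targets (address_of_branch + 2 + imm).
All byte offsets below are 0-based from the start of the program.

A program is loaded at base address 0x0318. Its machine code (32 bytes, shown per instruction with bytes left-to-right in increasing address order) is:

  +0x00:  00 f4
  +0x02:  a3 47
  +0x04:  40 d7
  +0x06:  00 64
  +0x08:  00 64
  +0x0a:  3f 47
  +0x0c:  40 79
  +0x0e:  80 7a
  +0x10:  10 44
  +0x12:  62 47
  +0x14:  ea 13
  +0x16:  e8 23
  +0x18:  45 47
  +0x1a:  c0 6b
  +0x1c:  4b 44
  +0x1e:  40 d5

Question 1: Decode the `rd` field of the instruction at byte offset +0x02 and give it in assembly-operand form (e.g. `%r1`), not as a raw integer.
%r3

[02] a3 47 → 0x47a3
  opcode bits[15:10]=0x11: addi/RI
  rd: (w>>8)&0x3=0x3 → %r3
  imm: (w>>0)&0xff=0xa3 → $163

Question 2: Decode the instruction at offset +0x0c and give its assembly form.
minus %r1, %r1

+0x0c: 40 79 ⇒ word 0x7940 (little)
  top 6b → 0x1e → minus [RR]
  [9:8] rd=1 = %r1
  [7:6] rs=1 = %r1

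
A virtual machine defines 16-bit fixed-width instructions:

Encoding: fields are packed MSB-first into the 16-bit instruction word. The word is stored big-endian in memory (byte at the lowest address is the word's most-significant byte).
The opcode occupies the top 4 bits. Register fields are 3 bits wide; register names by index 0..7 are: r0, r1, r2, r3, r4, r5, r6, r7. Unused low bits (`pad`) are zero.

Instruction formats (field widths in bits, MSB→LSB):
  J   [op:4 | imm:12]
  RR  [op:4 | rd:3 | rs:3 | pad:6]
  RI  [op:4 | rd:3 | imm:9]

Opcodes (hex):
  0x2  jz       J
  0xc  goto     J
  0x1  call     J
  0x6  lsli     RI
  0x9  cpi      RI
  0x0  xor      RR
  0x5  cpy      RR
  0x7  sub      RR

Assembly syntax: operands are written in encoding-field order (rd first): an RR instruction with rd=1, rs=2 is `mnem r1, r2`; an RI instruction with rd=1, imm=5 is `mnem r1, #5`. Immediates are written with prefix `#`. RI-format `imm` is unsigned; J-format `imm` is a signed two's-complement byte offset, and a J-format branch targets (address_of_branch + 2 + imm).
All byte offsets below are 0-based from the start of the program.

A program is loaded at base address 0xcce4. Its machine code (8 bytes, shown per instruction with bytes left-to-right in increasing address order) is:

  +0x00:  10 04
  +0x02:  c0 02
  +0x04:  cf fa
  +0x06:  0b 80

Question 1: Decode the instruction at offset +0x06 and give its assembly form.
@+06  big-endian(0b 80) = 0x0b80
  opcode bits[15:12]=0x0: xor/RR
  rd@[11:9]=0x5 ⇒ r5
  rs@[8:6]=0x6 ⇒ r6

xor r5, r6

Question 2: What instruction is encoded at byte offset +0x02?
off 0x02: read c0 02 as big → 0xc002
  op=0xc002>>12=0xc ⇒ goto (J)
  imm: (w>>0)&0xfff=0x2 → #2

goto #2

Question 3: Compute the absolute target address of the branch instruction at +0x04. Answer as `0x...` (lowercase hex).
@+04  big-endian(cf fa) = 0xcffa
  opcode bits[15:12]=0xc: goto/J
  imm@[11:0]=0xffa (s12→-6) ⇒ #-6
  target = base 0xcce4 + off 0x04 + 2 + imm -6 = 0xcce4

0xcce4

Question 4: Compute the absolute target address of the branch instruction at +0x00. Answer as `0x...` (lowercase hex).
0xccea

@+00  big-endian(10 04) = 0x1004
  opcode bits[15:12]=0x1: call/J
  imm@[11:0]=0x4 ⇒ #4
  target = base 0xcce4 + off 0x00 + 2 + imm 4 = 0xccea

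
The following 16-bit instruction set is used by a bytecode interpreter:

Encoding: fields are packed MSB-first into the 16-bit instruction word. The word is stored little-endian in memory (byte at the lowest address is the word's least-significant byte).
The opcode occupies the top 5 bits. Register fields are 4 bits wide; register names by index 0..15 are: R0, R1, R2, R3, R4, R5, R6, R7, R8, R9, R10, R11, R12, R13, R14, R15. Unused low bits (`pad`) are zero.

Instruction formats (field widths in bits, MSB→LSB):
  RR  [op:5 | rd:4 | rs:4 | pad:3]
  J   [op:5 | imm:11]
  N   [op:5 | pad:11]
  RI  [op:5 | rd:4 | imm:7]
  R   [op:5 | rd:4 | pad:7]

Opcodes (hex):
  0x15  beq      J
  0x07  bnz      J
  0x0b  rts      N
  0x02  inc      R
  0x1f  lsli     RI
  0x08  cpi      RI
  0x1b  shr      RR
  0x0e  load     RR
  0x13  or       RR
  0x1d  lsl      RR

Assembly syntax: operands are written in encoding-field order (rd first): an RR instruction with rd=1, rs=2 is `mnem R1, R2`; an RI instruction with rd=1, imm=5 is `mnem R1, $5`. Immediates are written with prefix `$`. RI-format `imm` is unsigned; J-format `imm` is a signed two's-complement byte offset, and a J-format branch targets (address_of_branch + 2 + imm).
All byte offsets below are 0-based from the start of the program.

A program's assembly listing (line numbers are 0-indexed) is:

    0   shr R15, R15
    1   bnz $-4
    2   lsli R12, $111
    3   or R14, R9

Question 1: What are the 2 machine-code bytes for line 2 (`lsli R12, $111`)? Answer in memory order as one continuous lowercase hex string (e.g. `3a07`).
2. lsli fields op=0x1f:5|rd=12:4|imm=111:7 → word fe6fh → 6f fe

6ffe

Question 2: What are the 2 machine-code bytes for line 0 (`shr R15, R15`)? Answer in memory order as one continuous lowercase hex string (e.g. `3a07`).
f8df

0. shr fields op=0x1b:5|rd=15:4|rs=15:4|pad=0:3 → word dff8h → f8 df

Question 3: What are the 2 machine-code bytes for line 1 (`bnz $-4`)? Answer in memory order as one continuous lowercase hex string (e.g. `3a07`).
fc3f

1. bnz fields op=0x7:5|imm=-4:11 → word 3ffch → fc 3f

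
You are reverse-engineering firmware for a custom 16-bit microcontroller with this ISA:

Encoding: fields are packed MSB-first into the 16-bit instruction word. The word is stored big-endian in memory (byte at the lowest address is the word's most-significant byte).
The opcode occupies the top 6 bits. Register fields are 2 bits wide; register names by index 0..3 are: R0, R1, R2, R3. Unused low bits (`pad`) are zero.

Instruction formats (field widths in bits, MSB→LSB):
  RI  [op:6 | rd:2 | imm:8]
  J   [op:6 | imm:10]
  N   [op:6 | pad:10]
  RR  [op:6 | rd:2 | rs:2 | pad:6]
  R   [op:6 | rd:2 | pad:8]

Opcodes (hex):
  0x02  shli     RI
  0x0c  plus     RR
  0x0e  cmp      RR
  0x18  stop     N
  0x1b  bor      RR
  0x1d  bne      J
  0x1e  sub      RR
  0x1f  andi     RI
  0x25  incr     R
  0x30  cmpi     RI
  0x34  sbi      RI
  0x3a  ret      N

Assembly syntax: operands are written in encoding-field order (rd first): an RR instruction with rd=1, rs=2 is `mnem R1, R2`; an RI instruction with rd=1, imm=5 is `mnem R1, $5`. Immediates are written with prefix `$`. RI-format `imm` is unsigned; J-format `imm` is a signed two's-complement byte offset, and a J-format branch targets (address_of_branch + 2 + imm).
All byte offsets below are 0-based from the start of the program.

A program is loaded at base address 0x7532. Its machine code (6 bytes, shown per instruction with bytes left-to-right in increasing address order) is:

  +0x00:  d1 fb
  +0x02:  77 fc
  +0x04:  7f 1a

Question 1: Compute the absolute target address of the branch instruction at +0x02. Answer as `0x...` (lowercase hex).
@+02  big-endian(77 fc) = 0x77fc
  op=0x77fc>>10=0x1d ⇒ bne (J)
  imm: (w>>0)&0x3ff=0x3fc (s10→-4) → $-4
  target = base 0x7532 + off 0x02 + 2 + imm -4 = 0x7532

0x7532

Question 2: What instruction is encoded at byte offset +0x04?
off 0x04: read 7f 1a as big → 0x7f1a
  top 6b → 0x1f → andi [RI]
  rd@[9:8]=0x3 ⇒ R3
  imm@[7:0]=0x1a ⇒ $26

andi R3, $26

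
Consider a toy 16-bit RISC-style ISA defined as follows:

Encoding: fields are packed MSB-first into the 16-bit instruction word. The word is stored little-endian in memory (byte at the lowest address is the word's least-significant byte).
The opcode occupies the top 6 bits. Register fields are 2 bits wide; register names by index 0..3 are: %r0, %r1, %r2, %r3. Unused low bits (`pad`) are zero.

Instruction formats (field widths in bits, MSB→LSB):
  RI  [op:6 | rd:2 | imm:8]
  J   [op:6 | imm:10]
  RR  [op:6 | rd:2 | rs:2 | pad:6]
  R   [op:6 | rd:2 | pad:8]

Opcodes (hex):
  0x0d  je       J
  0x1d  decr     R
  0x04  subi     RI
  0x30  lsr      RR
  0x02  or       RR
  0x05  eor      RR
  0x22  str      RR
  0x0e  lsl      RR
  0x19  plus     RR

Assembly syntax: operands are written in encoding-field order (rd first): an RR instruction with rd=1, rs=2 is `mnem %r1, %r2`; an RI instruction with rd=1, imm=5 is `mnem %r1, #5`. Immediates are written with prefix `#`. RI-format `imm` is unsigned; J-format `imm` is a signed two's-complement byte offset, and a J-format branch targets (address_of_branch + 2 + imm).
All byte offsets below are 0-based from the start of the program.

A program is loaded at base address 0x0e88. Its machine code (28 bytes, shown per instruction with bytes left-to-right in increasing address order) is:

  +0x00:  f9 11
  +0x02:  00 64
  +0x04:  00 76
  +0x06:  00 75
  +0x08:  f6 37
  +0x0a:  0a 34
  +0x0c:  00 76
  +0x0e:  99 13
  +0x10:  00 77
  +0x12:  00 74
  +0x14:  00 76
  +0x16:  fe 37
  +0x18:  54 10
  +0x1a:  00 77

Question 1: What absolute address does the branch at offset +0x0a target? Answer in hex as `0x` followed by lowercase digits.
+0x0a: 0a 34 ⇒ word 0x340a (little)
  op=0x340a>>10=0xd ⇒ je (J)
  imm@[9:0]=0xa ⇒ #10
  target = base 0x0e88 + off 0x0a + 2 + imm 10 = 0x0e9e

0x0e9e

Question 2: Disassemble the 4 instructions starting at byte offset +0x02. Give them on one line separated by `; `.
[02] 00 64 → 0x6400
  op=0x6400>>10=0x19 ⇒ plus (RR)
  rd: (w>>8)&0x3=0x0 → %r0
  rs: (w>>6)&0x3=0x0 → %r0
[04] 00 76 → 0x7600
  op=0x7600>>10=0x1d ⇒ decr (R)
  rd: (w>>8)&0x3=0x2 → %r2
[06] 00 75 → 0x7500
  op=0x7500>>10=0x1d ⇒ decr (R)
  rd: (w>>8)&0x3=0x1 → %r1
[08] f6 37 → 0x37f6
  op=0x37f6>>10=0xd ⇒ je (J)
  imm: (w>>0)&0x3ff=0x3f6 (s10→-10) → #-10

plus %r0, %r0; decr %r2; decr %r1; je #-10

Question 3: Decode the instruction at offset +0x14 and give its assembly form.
decr %r2

@+14  little-endian(00 76) = 0x7600
  top 6b → 0x1d → decr [R]
  [9:8] rd=2 = %r2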